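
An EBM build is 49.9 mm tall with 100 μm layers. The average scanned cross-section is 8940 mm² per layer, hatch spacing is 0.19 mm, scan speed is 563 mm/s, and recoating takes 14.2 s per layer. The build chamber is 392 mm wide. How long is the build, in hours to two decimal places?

13.55 hours

Number of layers: 49.9 / 0.1 → 499 (rounded up).
Scan path per layer = 8940 / 0.19 = 47052.6 mm.
Scan time per layer = 47052.6 / 563, so 83.5748 s.
Layer cycle = 83.5748 + 14.2, so 97.7748 s.
499 layers × 97.7748 s/layer = 48789.6252 s, i.e. 13.55 hours.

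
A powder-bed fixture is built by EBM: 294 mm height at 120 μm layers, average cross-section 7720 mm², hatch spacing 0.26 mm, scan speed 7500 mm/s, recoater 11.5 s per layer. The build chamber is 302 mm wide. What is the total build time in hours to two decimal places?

Number of layers: 294 / 0.12 → 2450 (rounded up).
Scan path per layer: 7720 / 0.26 → 29692.3 mm.
Beam time per layer = 29692.3 / 7500, so 3.959 s.
Layer cycle = 3.959 + 11.5 = 15.459 s.
Build time = 2450 × 15.459 = 37874.55 s = 10.52 hours.

10.52 hours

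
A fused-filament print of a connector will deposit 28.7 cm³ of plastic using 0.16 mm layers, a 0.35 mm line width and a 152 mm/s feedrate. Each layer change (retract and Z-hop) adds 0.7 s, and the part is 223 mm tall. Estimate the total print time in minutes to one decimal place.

Extrusion cross-section = 0.16 × 0.35 = 0.056 mm².
Toolpath length = 28.7 cm³ / 0.056 mm² = 28700 / 0.056 = 512500 mm.
Time extruding = 512500 / 152 = 3371.7 s.
Layer count = ceil(223 / 0.16) = 1394.
Layer-change overhead = 1394 × 0.7 = 975.8 s.
Altogether 3371.7 + 975.8 = 4347.5 s, i.e. 72.5 minutes.

72.5 minutes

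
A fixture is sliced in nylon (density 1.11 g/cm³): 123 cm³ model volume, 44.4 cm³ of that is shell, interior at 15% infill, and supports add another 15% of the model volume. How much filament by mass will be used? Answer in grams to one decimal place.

82.9 g

Infill region: 123 − 44.4 → 78.6 cm³.
Infill volume = 0.15 × 78.6, so 11.79 cm³.
Support = 0.15 × 123, so 18.45 cm³.
Total printed volume = 44.4 + 11.79 + 18.45 = 74.64 cm³.
Mass = 74.64 × 1.11 = 82.8504 g.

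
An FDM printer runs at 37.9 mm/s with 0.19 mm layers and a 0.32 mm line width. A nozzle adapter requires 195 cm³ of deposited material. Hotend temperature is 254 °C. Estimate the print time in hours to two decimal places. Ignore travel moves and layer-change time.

23.51 hours

Extrusion cross-section: 0.19 × 0.32 → 0.0608 mm².
Toolpath length = 195 cm³ / 0.0608 mm² = 195000 / 0.0608 = 3207236.8 mm.
Time extruding = 3207236.8 / 37.9 = 84623.7 s.
That's 84623.7 s → 23.51 hours.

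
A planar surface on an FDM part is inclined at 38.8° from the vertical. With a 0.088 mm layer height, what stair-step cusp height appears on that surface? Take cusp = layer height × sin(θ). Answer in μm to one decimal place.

h_c = t·sin θ = 0.088 × 0.6266 = 0.055141 mm (55.1 μm).

55.1 μm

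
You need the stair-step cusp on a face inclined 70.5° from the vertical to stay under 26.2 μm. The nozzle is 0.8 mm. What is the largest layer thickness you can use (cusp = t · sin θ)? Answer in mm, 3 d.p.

sin(70.5°) = 0.9426; t_max = 0.0262/0.9426 = 0.028 mm.

0.028 mm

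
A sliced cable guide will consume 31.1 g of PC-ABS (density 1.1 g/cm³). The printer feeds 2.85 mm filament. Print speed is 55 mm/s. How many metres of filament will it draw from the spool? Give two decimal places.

4.43 m

Extruded volume: 31.1/1.1 = 28.2727 cm³ (28272.7 mm³).
A = π r² = π × 1.425² = 6.3794 mm².
Length = 28272.7 / 6.3794 = 4431.87 mm = 4.43 m.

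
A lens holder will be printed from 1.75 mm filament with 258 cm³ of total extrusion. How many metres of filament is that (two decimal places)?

107.26 m

Filament cross-section = π × (1.75/2)² = 2.4053 mm².
L = 258000 mm³ / 2.4053 mm² = 107263.13 mm, i.e. 107.26 m.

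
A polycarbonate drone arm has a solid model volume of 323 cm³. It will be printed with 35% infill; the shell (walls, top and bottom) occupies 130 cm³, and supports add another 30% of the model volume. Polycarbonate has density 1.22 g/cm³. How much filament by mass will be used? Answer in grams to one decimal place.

Interior volume = 323 − 130, so 193 cm³.
Deposited infill: 0.35 × 193 → 67.55 cm³.
Support: 0.30 × 323 → 96.9 cm³.
Total printed volume = 130 + 67.55 + 96.9, so 294.45 cm³.
Mass: 294.45 × 1.22 → 359.229 g.

359.2 g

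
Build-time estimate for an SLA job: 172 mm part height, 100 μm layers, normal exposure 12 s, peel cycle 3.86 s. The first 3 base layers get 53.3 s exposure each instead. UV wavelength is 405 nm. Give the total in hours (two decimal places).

7.61 hours

Layers = ⌈172/0.1⌉ = 1720.
Base layers: 3 × (53.3 + 3.86) → 171.48 s.
Regular layers: 1717 × (12 + 3.86) → 27231.62 s.
Total = 171.48 + 27231.62 = 27403.1 s = 7.61 hours.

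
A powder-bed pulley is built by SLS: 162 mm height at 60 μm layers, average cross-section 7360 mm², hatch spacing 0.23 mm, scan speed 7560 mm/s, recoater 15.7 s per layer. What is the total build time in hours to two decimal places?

14.95 hours

Layers = ⌈162/0.06⌉ = 2700.
Per-layer scan distance = 7360 / 0.23, so 32000 mm.
Laser time per layer = 32000 / 7560, so 4.2328 s.
Per-layer time = 4.2328 + 15.7 = 19.9328 s.
2700 layers × 19.9328 s/layer = 53818.56 s, i.e. 14.95 hours.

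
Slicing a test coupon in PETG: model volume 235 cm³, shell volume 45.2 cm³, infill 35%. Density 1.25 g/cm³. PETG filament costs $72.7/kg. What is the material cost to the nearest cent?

$10.14

Interior volume = 235 − 45.2, so 189.8 cm³.
Infill volume: 0.35 × 189.8 → 66.43 cm³.
Total extruded = 45.2 + 66.43, so 111.63 cm³.
Mass = 111.63 × 1.25 = 139.5375 g.
Cost = 139.5375 g / 1000 × $72.7/kg = $10.14.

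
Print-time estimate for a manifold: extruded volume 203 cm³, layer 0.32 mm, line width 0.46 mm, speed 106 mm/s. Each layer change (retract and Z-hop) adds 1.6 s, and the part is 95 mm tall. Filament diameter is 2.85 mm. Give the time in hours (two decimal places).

3.75 hours

Extrusion cross-section = 0.32 × 0.46, so 0.1472 mm².
Toolpath length = 203 cm³ / 0.1472 mm² = 203000 / 0.1472 = 1379076.1 mm.
Time extruding = 1379076.1 / 106 = 13010.2 s.
Number of layers: 95 / 0.32 → 297 (rounded up).
Non-print overhead: 297 × 1.6 → 475.2 s.
Total = 13010.2 + 475.2 = 13485.4 s = 3.75 hours.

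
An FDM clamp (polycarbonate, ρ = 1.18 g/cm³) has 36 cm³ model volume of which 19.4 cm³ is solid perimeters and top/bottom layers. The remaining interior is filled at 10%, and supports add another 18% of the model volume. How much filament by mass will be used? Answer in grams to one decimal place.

32.5 g

Interior volume: 36 − 19.4 → 16.6 cm³.
Deposited infill = 0.10 × 16.6 = 1.66 cm³.
Support = 0.18 × 36 = 6.48 cm³.
Total extruded: 19.4 + 1.66 + 6.48 → 27.54 cm³.
Mass = 27.54 × 1.18 = 32.4972 g.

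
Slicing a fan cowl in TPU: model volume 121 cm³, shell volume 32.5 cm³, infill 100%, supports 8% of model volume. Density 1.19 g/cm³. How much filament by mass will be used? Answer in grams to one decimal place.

155.5 g

Infill region: 121 − 32.5 → 88.5 cm³.
Deposited infill = 1.00 × 88.5, so 88.5 cm³.
Support = 0.08 × 121 = 9.68 cm³.
Total extruded = 32.5 + 88.5 + 9.68, so 130.68 cm³.
Mass = 130.68 × 1.19 = 155.5092 g.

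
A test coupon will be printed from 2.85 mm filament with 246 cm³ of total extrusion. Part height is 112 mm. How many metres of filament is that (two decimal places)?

38.56 m

Filament cross-section = π × (2.85/2)² = 6.3794 mm².
Length = 246 cm³ / 6.3794 mm² = 246000 / 6.3794 = 38561.62 mm = 38.56 m.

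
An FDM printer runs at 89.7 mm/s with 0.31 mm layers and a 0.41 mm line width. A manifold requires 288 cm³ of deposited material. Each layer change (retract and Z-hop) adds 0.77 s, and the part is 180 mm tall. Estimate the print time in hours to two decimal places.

Extrusion cross-section = 0.31 × 0.41 = 0.1271 mm².
Toolpath length = 288 cm³ / 0.1271 mm² = 288000 / 0.1271 = 2265932.3 mm.
Print-move time: 2265932.3 / 89.7 → 25261.2 s.
Number of layers: 180 / 0.31 → 581 (rounded up).
Non-print overhead = 581 × 0.77, so 447.37 s.
Altogether 25261.2 + 447.37 = 25708.57 s, i.e. 7.14 hours.

7.14 hours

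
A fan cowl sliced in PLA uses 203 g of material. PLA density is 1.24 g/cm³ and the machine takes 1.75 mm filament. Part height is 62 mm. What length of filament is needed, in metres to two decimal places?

Extruded volume: 203/1.24 = 163.7097 cm³ (163709.7 mm³).
Cross-section of 1.75 mm filament: π·(1.75/2)² = 2.4053 mm².
Length = 163709.7 / 2.4053 = 68062.07 mm = 68.06 m.

68.06 m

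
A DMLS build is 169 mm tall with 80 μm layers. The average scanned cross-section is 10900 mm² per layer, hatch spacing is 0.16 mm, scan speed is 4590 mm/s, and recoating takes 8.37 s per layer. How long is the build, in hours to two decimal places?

13.62 hours

Layer count = ceil(169 / 0.08) = 2113.
Per-layer scan distance = 10900 / 0.16 = 68125 mm.
Per-layer scan time = 68125 / 4590 = 14.842 s.
Per-layer time: 14.842 + 8.37 → 23.212 s.
2113 layers × 23.212 s/layer = 49046.956 s, i.e. 13.62 hours.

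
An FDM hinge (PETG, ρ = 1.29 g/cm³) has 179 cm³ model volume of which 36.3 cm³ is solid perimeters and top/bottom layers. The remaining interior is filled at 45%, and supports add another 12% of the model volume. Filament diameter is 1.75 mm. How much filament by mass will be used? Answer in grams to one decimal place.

157.4 g

Volume inside the shell = 179 − 36.3, so 142.7 cm³.
Infill volume: 0.45 × 142.7 → 64.215 cm³.
Support = 0.12 × 179 = 21.48 cm³.
Total printed volume: 36.3 + 64.215 + 21.48 → 121.995 cm³.
Mass = 121.995 × 1.29 = 157.37355 g.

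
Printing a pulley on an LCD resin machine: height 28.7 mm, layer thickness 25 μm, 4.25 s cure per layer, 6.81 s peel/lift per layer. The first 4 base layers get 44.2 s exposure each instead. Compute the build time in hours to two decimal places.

3.57 hours

Number of layers: 28.7 / 0.025 → 1148 (rounded up).
Burn-in layers = 4 × (44.2 + 6.81) = 204.04 s.
Remaining layers: 1144 × (4.25 + 6.81) → 12652.64 s.
Total = 204.04 + 12652.64 = 12856.68 s = 3.57 hours.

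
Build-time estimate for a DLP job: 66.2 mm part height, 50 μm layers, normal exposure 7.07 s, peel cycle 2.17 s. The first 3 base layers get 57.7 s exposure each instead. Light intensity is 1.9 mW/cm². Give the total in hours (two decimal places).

3.44 hours

Layer count = ceil(66.2 / 0.05) = 1324.
Bottom layers = 3 × (57.7 + 2.17) = 179.61 s.
Normal layers = 1321 × (7.07 + 2.17), so 12206.04 s.
Sum: 179.61 + 12206.04 = 12385.65 s → 3.44 hours.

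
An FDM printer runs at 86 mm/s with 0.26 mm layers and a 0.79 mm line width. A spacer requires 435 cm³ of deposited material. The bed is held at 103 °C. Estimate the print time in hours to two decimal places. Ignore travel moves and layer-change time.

6.84 hours

Line area: 0.26 × 0.79 → 0.2054 mm².
Total extruded path = 435000/0.2054 = 2117818.9 mm.
Time extruding: 2117818.9 / 86 → 24625.8 s.
24625.8 s = 6.84 hours.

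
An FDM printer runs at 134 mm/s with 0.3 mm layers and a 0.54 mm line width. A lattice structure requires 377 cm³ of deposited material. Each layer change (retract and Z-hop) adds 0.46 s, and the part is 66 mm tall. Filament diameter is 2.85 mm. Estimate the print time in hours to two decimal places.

Line area = 0.3 × 0.54, so 0.162 mm².
Toolpath length = 377 cm³ / 0.162 mm² = 377000 / 0.162 = 2327160.5 mm.
Time extruding: 2327160.5 / 134 → 17366.9 s.
Layers = ⌈66/0.3⌉ = 220.
Non-print overhead: 220 × 0.46 → 101.2 s.
Altogether 17366.9 + 101.2 = 17468.1 s, i.e. 4.85 hours.

4.85 hours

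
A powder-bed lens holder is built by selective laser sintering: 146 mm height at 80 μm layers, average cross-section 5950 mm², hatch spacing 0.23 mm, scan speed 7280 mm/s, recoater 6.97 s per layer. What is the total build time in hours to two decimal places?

Layer count = ceil(146 / 0.08) = 1825.
Per-layer scan distance = 5950 / 0.23 = 25869.6 mm.
Scan time per layer = 25869.6 / 7280 = 3.5535 s.
Time per layer = 3.5535 + 6.97 = 10.5235 s.
Total: 1825 × 10.5235 s = 19205.3875 s → 5.33 hours.

5.33 hours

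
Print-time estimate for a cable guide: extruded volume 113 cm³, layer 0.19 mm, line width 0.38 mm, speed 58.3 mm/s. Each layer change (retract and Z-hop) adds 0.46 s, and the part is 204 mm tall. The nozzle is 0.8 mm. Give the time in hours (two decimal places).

7.59 hours

Bead cross-section = 0.19 × 0.38, so 0.0722 mm².
Toolpath length = 113 cm³ / 0.0722 mm² = 113000 / 0.0722 = 1565097 mm.
Extrusion time = 1565097 / 58.3, so 26845.6 s.
Layer count = ceil(204 / 0.19) = 1074.
Non-print overhead: 1074 × 0.46 → 494.04 s.
Total = 26845.6 + 494.04 = 27339.64 s = 7.59 hours.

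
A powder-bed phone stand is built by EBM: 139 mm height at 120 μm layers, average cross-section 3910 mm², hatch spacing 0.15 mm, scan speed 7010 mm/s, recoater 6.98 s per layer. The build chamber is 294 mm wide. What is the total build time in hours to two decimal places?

Layer count = ceil(139 / 0.12) = 1159.
Per-layer scan distance = 3910 / 0.15, so 26066.7 mm.
Per-layer scan time: 26066.7 / 7010 → 3.7185 s.
Time per layer: 3.7185 + 6.98 → 10.6985 s.
Build time = 1159 × 10.6985 = 12399.5615 s = 3.44 hours.

3.44 hours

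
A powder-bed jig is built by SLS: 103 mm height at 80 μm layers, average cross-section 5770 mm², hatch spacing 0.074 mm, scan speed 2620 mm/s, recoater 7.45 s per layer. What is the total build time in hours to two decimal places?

13.31 hours

Layer count = ceil(103 / 0.08) = 1288.
Per-layer scan distance = 5770 / 0.074 = 77973 mm.
Laser time per layer: 77973 / 2620 → 29.7607 s.
Per-layer time = 29.7607 + 7.45 = 37.2107 s.
1288 layers × 37.2107 s/layer = 47927.3816 s, i.e. 13.31 hours.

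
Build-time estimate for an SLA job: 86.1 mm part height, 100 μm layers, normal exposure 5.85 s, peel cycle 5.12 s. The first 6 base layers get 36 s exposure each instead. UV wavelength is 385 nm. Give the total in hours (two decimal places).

2.67 hours

Layer count = ceil(86.1 / 0.1) = 861.
Bottom layers: 6 × (36 + 5.12) → 246.72 s.
Remaining layers = 855 × (5.85 + 5.12) = 9379.35 s.
Total = 246.72 + 9379.35 = 9626.07 s = 2.67 hours.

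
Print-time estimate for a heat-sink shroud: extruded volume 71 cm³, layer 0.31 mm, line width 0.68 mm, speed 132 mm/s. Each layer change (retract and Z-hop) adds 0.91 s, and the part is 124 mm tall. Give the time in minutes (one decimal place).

48.6 minutes

Line area = 0.31 × 0.68, so 0.2108 mm².
Path length: 71000 mm³ / 0.2108 mm² → 336812.1 mm.
Time extruding = 336812.1 / 132 = 2551.6 s.
Layers = ⌈124/0.31⌉ = 400.
Z-hop total: 400 × 0.91 → 364 s.
Total = 2551.6 + 364 = 2915.6 s = 48.6 minutes.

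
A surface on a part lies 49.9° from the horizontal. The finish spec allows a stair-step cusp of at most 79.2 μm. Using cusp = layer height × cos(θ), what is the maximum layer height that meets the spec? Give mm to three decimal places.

0.123 mm

t = h_c / cos θ = 0.0792 / 0.6441 = 0.123 mm.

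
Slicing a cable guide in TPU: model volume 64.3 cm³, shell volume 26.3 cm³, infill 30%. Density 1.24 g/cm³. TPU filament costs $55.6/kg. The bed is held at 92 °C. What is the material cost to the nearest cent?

$2.60

Interior volume: 64.3 − 26.3 → 38 cm³.
Infill deposited = 0.30 × 38 = 11.4 cm³.
Deposited volume = 26.3 + 11.4, so 37.7 cm³.
Mass = 37.7 × 1.24 = 46.748 g.
At $55.6/kg: 46.748/1000 × 55.6 = $2.60.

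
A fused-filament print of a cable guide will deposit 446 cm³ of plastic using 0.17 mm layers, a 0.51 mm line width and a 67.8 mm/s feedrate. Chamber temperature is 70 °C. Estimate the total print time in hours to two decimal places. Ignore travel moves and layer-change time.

21.08 hours

Bead cross-section = 0.17 × 0.51 = 0.0867 mm².
Total extruded path = 446000/0.0867 = 5144175.3 mm.
Extrusion time = 5144175.3 / 67.8, so 75872.8 s.
75872.8 s = 21.08 hours.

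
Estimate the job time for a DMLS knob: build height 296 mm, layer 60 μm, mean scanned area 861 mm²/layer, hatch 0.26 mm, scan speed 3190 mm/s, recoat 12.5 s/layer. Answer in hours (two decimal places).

18.55 hours

Layers = ⌈296/0.06⌉ = 4934.
Scan path per layer = 861 / 0.26, so 3311.5 mm.
Scan time per layer: 3311.5 / 3190 → 1.0381 s.
Per-layer time = 1.0381 + 12.5, so 13.5381 s.
Total: 4934 × 13.5381 s = 66796.9854 s → 18.55 hours.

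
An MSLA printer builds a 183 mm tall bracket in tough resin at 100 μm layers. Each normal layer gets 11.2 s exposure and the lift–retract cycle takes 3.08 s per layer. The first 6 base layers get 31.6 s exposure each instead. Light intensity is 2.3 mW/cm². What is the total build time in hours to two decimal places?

Number of layers: 183 / 0.1 → 1830 (rounded up).
Base layers = 6 × (31.6 + 3.08) = 208.08 s.
Normal layers: 1824 × (11.2 + 3.08) → 26046.72 s.
Sum: 208.08 + 26046.72 = 26254.8 s → 7.29 hours.

7.29 hours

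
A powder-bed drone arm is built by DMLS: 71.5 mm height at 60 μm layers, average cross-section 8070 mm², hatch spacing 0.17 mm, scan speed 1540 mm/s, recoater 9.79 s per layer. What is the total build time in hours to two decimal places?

13.45 hours

Number of layers: 71.5 / 0.06 → 1192 (rounded up).
Scan path per layer = 8070 / 0.17, so 47470.6 mm.
Scan time per layer = 47470.6 / 1540, so 30.8251 s.
Per-layer time = 30.8251 + 9.79, so 40.6151 s.
Total: 1192 × 40.6151 s = 48413.1992 s → 13.45 hours.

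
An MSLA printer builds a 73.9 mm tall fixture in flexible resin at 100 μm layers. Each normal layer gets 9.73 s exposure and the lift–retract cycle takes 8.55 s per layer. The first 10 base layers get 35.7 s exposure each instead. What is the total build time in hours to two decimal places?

3.82 hours

Layer count = ceil(73.9 / 0.1) = 739.
Base layers: 10 × (35.7 + 8.55) → 442.5 s.
Normal layers = 729 × (9.73 + 8.55) = 13326.12 s.
Total = 442.5 + 13326.12 = 13768.62 s = 3.82 hours.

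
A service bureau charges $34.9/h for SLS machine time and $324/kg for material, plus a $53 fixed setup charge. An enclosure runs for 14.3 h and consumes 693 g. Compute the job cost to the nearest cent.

$776.60

Machine-time cost: 34.9 × 14.3 → $499.07.
Material cost = 324 × 693/1000, so $224.532.
Total = 499.07 + 224.532 + 53 = 776.602 ≈ $776.60.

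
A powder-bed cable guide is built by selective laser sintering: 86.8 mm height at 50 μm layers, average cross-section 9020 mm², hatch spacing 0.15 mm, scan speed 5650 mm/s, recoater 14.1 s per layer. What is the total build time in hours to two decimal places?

Number of layers: 86.8 / 0.05 → 1736 (rounded up).
Per-layer scan distance = 9020 / 0.15 = 60133.3 mm.
Scan time per layer = 60133.3 / 5650, so 10.6431 s.
Time per layer = 10.6431 + 14.1, so 24.7431 s.
Total: 1736 × 24.7431 s = 42954.0216 s → 11.93 hours.

11.93 hours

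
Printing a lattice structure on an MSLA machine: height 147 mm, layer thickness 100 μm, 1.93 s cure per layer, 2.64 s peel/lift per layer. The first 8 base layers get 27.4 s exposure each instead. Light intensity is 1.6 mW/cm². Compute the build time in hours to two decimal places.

1.92 hours

Layers = ⌈147/0.1⌉ = 1470.
Bottom layers = 8 × (27.4 + 2.64) = 240.32 s.
Regular layers = 1462 × (1.93 + 2.64), so 6681.34 s.
Total = 240.32 + 6681.34 = 6921.66 s = 1.92 hours.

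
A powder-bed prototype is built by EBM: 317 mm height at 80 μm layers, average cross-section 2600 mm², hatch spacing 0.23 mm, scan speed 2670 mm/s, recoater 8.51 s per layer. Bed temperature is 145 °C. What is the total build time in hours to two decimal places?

14.03 hours

Layer count = ceil(317 / 0.08) = 3963.
Hatch length per layer = 2600 / 0.23 = 11304.3 mm.
Per-layer scan time = 11304.3 / 2670 = 4.2338 s.
Time per layer = 4.2338 + 8.51, so 12.7438 s.
3963 layers × 12.7438 s/layer = 50503.6794 s, i.e. 14.03 hours.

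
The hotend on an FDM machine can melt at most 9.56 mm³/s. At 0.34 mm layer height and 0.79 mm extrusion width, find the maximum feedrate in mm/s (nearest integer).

36 mm/s

A = 0.34 × 0.79, so 0.2686 mm².
v_max = Q/A = 9.56/0.2686 = 35.59 mm/s → 36 mm/s.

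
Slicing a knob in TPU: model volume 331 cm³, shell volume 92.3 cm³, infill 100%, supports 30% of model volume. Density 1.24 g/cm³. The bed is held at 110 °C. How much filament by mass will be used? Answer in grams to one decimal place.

Infill region: 331 − 92.3 → 238.7 cm³.
Infill volume = 1.00 × 238.7, so 238.7 cm³.
Support = 0.30 × 331, so 99.3 cm³.
Total extruded: 92.3 + 238.7 + 99.3 → 430.3 cm³.
Mass = 430.3 × 1.24, so 533.572 g.

533.6 g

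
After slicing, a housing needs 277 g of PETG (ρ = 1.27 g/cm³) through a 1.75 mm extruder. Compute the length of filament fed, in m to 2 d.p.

90.68 m

Volume = 277 g / 1.27 g·cm⁻³ = 218.1102 cm³ = 218110.2 mm³.
A = π r² = π × 0.875² = 2.4053 mm².
Length = 218110.2 / 2.4053 = 90679 mm = 90.68 m.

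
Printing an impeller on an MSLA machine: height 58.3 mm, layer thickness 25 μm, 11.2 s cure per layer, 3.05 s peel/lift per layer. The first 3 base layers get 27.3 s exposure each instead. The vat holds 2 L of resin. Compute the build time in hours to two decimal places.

Layers = ⌈58.3/0.025⌉ = 2332.
Base layers: 3 × (27.3 + 3.05) → 91.05 s.
Normal layers = 2329 × (11.2 + 3.05), so 33188.25 s.
Sum: 91.05 + 33188.25 = 33279.3 s → 9.24 hours.

9.24 hours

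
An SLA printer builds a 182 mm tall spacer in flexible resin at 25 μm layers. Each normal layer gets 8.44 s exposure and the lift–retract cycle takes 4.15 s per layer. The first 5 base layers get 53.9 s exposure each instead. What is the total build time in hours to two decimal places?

25.52 hours

Layer count = ceil(182 / 0.025) = 7280.
Burn-in layers = 5 × (53.9 + 4.15), so 290.25 s.
Normal layers: 7275 × (8.44 + 4.15) → 91592.25 s.
Total = 290.25 + 91592.25 = 91882.5 s = 25.52 hours.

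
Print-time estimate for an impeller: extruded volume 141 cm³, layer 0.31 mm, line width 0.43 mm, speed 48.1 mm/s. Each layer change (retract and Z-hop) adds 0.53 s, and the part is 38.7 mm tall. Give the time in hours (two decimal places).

Line area: 0.31 × 0.43 → 0.1333 mm².
Total extruded path = 141000/0.1333 = 1057764.4 mm.
Time extruding = 1057764.4 / 48.1, so 21990.9 s.
Number of layers: 38.7 / 0.31 → 125 (rounded up).
Layer-change overhead = 125 × 0.53 = 66.25 s.
Total = 21990.9 + 66.25 = 22057.15 s = 6.13 hours.

6.13 hours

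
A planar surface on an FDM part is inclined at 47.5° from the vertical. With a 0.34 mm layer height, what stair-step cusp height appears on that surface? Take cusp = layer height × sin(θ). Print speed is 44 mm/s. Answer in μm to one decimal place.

h_c = t·sin θ = 0.34 × 0.7373 = 0.250682 mm (250.7 μm).

250.7 μm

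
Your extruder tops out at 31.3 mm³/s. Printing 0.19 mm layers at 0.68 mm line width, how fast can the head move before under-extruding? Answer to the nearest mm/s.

A = 0.19 × 0.68, so 0.1292 mm².
v_max = Q/A = 31.3/0.1292 = 242.26 mm/s → 242 mm/s.

242 mm/s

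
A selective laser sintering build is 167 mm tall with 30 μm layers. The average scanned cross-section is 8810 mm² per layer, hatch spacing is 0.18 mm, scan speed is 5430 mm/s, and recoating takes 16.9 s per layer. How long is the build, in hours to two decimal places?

40.07 hours

Number of layers: 167 / 0.03 → 5567 (rounded up).
Per-layer scan distance: 8810 / 0.18 → 48944.4 mm.
Scan time per layer = 48944.4 / 5430 = 9.0137 s.
Per-layer time: 9.0137 + 16.9 → 25.9137 s.
5567 layers × 25.9137 s/layer = 144261.5679 s, i.e. 40.07 hours.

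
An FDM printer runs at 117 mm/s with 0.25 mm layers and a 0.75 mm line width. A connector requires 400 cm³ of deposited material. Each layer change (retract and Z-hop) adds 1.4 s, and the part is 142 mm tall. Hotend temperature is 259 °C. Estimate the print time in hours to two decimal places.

Bead cross-section = 0.25 × 0.75 = 0.1875 mm².
Total extruded path = 400000/0.1875 = 2133333.3 mm.
Extrusion time: 2133333.3 / 117 → 18233.6 s.
Layers = ⌈142/0.25⌉ = 568.
Z-hop total = 568 × 1.4 = 795.2 s.
Altogether 18233.6 + 795.2 = 19028.8 s, i.e. 5.29 hours.

5.29 hours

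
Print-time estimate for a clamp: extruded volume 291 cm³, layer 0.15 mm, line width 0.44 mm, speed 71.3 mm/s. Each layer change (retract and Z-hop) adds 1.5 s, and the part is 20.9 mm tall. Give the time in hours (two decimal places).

17.24 hours

Extrusion cross-section: 0.15 × 0.44 → 0.066 mm².
Toolpath length = 291 cm³ / 0.066 mm² = 291000 / 0.066 = 4409090.9 mm.
Print-move time: 4409090.9 / 71.3 → 61838.6 s.
Layers = ⌈20.9/0.15⌉ = 140.
Layer-change overhead: 140 × 1.5 → 210 s.
Total = 61838.6 + 210 = 62048.6 s = 17.24 hours.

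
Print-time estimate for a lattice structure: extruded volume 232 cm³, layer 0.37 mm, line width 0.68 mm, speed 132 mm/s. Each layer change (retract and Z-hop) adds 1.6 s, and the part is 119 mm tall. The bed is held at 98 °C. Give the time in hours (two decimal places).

Extrusion cross-section = 0.37 × 0.68 = 0.2516 mm².
Total extruded path = 232000/0.2516 = 922098.6 mm.
Time extruding = 922098.6 / 132 = 6985.6 s.
Layer count = ceil(119 / 0.37) = 322.
Non-print overhead = 322 × 1.6, so 515.2 s.
Total = 6985.6 + 515.2 = 7500.8 s = 2.08 hours.

2.08 hours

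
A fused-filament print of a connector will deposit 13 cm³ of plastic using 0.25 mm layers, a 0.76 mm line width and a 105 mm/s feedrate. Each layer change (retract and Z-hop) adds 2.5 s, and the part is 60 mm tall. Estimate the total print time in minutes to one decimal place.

20.9 minutes

Extrusion cross-section = 0.25 × 0.76, so 0.19 mm².
Total extruded path = 13000/0.19 = 68421.1 mm.
Extrusion time = 68421.1 / 105 = 651.6 s.
Layer count = ceil(60 / 0.25) = 240.
Non-print overhead = 240 × 2.5 = 600 s.
Altogether 651.6 + 600 = 1251.6 s, i.e. 20.9 minutes.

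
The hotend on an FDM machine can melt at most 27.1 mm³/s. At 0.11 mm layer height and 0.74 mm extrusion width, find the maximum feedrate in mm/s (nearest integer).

Extrusion cross-section = 0.11 × 0.74 = 0.0814 mm².
Max speed = 27.1 / 0.0814 = 332.92 ≈ 333 mm/s.

333 mm/s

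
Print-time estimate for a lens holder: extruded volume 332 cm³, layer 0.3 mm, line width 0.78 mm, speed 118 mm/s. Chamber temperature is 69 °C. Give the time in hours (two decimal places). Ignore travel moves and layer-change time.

3.34 hours

Extrusion cross-section = 0.3 × 0.78, so 0.234 mm².
Total extruded path = 332000/0.234 = 1418803.4 mm.
Time extruding = 1418803.4 / 118 = 12023.8 s.
12023.8 s = 3.34 hours.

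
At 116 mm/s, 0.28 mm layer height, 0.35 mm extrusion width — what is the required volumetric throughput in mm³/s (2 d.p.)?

11.37

Extrusion cross-section: 0.28 × 0.35 → 0.098 mm².
Volumetric flow = 116 × 0.098 = 11.37 mm³/s.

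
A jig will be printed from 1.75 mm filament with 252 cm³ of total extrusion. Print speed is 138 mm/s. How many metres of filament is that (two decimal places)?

104.77 m

Filament cross-section = π × (1.75/2)² = 2.4053 mm².
L = 252000 mm³ / 2.4053 mm² = 104768.64 mm, i.e. 104.77 m.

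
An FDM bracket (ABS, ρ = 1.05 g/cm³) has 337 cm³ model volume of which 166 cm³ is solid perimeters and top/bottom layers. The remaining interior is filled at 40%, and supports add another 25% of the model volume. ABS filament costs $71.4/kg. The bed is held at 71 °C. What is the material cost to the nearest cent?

Interior volume = 337 − 166, so 171 cm³.
Infill deposited: 0.40 × 171 → 68.4 cm³.
Support = 0.25 × 337 = 84.25 cm³.
Total extruded = 166 + 68.4 + 84.25, so 318.65 cm³.
Mass = 318.65 × 1.05, so 334.5825 g.
At $71.4/kg: 334.5825/1000 × 71.4 = $23.89.

$23.89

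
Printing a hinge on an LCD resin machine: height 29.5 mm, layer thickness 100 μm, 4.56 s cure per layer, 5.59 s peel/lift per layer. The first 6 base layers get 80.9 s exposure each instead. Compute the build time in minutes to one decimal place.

Layer count = ceil(29.5 / 0.1) = 295.
Bottom layers = 6 × (80.9 + 5.59), so 518.94 s.
Regular layers: 289 × (4.56 + 5.59) → 2933.35 s.
Total = 518.94 + 2933.35 = 3452.29 s = 57.5 minutes.

57.5 minutes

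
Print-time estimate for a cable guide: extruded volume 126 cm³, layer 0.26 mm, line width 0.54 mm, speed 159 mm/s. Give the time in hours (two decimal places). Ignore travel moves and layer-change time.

Line area = 0.26 × 0.54 = 0.1404 mm².
Toolpath length = 126 cm³ / 0.1404 mm² = 126000 / 0.1404 = 897435.9 mm.
Print-move time: 897435.9 / 159 → 5644.3 s.
5644.3 s = 1.57 hours.

1.57 hours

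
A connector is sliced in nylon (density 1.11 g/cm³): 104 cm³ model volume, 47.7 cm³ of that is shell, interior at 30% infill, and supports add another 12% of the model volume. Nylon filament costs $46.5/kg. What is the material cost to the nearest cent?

$3.98

Interior volume: 104 − 47.7 → 56.3 cm³.
Infill volume = 0.30 × 56.3, so 16.89 cm³.
Support: 0.12 × 104 → 12.48 cm³.
Deposited volume = 47.7 + 16.89 + 12.48 = 77.07 cm³.
Mass = 77.07 × 1.11, so 85.5477 g.
At $46.5/kg: 85.5477/1000 × 46.5 = $3.98.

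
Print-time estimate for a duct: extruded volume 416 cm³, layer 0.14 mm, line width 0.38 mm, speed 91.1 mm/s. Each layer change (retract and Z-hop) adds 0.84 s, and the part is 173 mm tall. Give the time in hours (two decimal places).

Bead cross-section = 0.14 × 0.38, so 0.0532 mm².
Path length: 416000 mm³ / 0.0532 mm² → 7819548.9 mm.
Extrusion time: 7819548.9 / 91.1 → 85834.8 s.
Number of layers: 173 / 0.14 → 1236 (rounded up).
Layer-change overhead: 1236 × 0.84 → 1038.24 s.
Total = 85834.8 + 1038.24 = 86873.04 s = 24.13 hours.

24.13 hours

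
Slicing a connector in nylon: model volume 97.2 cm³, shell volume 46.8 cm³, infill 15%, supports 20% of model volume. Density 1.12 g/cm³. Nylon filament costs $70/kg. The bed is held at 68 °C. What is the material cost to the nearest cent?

$5.79

Infill region = 97.2 − 46.8 = 50.4 cm³.
Deposited infill = 0.15 × 50.4, so 7.56 cm³.
Support = 0.20 × 97.2 = 19.44 cm³.
Deposited volume = 46.8 + 7.56 + 19.44 = 73.8 cm³.
Mass = 73.8 × 1.12 = 82.656 g.
Cost = 82.656 g / 1000 × $70/kg = $5.79.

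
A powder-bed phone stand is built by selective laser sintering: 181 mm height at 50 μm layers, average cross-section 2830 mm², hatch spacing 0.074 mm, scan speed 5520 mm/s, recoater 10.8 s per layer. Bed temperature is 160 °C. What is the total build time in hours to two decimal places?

17.83 hours

Number of layers: 181 / 0.05 → 3620 (rounded up).
Per-layer scan distance = 2830 / 0.074, so 38243.2 mm.
Scan time per layer: 38243.2 / 5520 → 6.9281 s.
Per-layer time: 6.9281 + 10.8 → 17.7281 s.
Build time = 3620 × 17.7281 = 64175.722 s = 17.83 hours.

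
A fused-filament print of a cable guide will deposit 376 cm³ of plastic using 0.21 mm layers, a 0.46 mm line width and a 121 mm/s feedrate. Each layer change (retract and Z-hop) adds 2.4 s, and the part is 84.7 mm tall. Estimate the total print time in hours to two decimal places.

Bead cross-section: 0.21 × 0.46 → 0.0966 mm².
Path length: 376000 mm³ / 0.0966 mm² → 3892339.5 mm.
Print-move time = 3892339.5 / 121 = 32168.1 s.
Number of layers: 84.7 / 0.21 → 404 (rounded up).
Non-print overhead = 404 × 2.4, so 969.6 s.
Altogether 32168.1 + 969.6 = 33137.7 s, i.e. 9.20 hours.

9.20 hours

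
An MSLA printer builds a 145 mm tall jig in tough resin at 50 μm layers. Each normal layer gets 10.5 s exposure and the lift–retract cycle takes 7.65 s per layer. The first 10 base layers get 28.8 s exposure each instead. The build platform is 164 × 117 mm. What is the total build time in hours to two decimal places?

Layer count = ceil(145 / 0.05) = 2900.
Burn-in layers: 10 × (28.8 + 7.65) → 364.5 s.
Normal layers = 2890 × (10.5 + 7.65), so 52453.5 s.
Sum: 364.5 + 52453.5 = 52818 s → 14.67 hours.

14.67 hours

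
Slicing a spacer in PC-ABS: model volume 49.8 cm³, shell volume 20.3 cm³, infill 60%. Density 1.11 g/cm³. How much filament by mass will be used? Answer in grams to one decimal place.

Interior volume = 49.8 − 20.3, so 29.5 cm³.
Infill deposited = 0.60 × 29.5 = 17.7 cm³.
Total extruded = 20.3 + 17.7 = 38 cm³.
Mass = 38 × 1.11, so 42.18 g.

42.2 g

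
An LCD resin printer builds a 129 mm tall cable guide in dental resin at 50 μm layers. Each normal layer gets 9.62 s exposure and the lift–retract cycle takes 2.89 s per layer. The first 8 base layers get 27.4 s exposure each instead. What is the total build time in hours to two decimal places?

Layer count = ceil(129 / 0.05) = 2580.
Burn-in layers = 8 × (27.4 + 2.89) = 242.32 s.
Normal layers = 2572 × (9.62 + 2.89) = 32175.72 s.
Sum: 242.32 + 32175.72 = 32418.04 s → 9.01 hours.

9.01 hours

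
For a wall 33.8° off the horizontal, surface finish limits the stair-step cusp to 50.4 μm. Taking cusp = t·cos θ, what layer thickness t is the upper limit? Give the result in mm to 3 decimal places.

0.061 mm

cos(33.8°) = 0.8310; t_max = 0.0504/0.8310 = 0.061 mm.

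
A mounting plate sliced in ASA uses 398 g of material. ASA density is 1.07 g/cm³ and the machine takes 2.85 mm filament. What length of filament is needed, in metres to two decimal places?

Extruded volume: 398/1.07 = 371.9626 cm³ (371962.6 mm³).
A = π r² = π × 1.425² = 6.3794 mm².
Length = 371962.6 / 6.3794 = 58306.83 mm = 58.31 m.

58.31 m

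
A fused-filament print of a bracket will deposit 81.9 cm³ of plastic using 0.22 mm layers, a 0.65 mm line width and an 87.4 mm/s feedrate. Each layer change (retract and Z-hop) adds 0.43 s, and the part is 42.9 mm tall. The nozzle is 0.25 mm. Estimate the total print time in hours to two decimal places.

1.84 hours

Extrusion cross-section = 0.22 × 0.65, so 0.143 mm².
Toolpath length = 81.9 cm³ / 0.143 mm² = 81900 / 0.143 = 572727.3 mm.
Time extruding = 572727.3 / 87.4, so 6552.9 s.
Layers = ⌈42.9/0.22⌉ = 195.
Z-hop total = 195 × 0.43 = 83.85 s.
Total = 6552.9 + 83.85 = 6636.75 s = 1.84 hours.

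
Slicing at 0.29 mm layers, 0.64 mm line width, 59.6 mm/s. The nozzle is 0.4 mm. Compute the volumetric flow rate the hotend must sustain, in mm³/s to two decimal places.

Bead cross-section = 0.29 × 0.64, so 0.1856 mm².
Volumetric flow = 59.6 × 0.1856 = 11.06 mm³/s.

11.06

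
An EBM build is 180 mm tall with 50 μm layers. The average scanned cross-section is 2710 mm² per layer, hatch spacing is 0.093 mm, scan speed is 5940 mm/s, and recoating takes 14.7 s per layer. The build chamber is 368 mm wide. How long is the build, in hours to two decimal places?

19.61 hours

Layer count = ceil(180 / 0.05) = 3600.
Per-layer scan distance = 2710 / 0.093, so 29139.8 mm.
Scan time per layer = 29139.8 / 5940, so 4.9057 s.
Layer cycle = 4.9057 + 14.7 = 19.6057 s.
Build time = 3600 × 19.6057 = 70580.52 s = 19.61 hours.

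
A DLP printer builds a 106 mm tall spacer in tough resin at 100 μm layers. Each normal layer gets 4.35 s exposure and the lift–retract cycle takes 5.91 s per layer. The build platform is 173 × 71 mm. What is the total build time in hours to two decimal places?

Layer count = ceil(106 / 0.1) = 1060.
Per-layer time = 4.35 + 5.91 = 10.26 s.
Total = 1060 × 10.26 = 10875.6 s = 3.02 hours.

3.02 hours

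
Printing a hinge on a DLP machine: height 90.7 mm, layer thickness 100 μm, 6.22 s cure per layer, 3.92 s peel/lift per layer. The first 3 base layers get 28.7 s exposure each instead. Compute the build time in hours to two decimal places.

Layer count = ceil(90.7 / 0.1) = 907.
Burn-in layers = 3 × (28.7 + 3.92) = 97.86 s.
Remaining layers = 904 × (6.22 + 3.92) = 9166.56 s.
Sum: 97.86 + 9166.56 = 9264.42 s → 2.57 hours.

2.57 hours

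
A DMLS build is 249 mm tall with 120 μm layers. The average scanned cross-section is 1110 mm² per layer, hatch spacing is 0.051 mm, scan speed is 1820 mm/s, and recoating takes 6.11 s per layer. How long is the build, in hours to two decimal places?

Number of layers: 249 / 0.12 → 2075 (rounded up).
Per-layer scan distance = 1110 / 0.051, so 21764.7 mm.
Scan time per layer = 21764.7 / 1820, so 11.9586 s.
Layer cycle: 11.9586 + 6.11 → 18.0686 s.
Total: 2075 × 18.0686 s = 37492.345 s → 10.41 hours.

10.41 hours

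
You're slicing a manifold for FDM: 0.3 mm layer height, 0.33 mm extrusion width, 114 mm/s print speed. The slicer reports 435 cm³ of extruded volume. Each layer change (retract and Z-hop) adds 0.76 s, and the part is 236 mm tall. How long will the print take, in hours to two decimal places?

10.87 hours

Extrusion cross-section: 0.3 × 0.33 → 0.099 mm².
Total extruded path = 435000/0.099 = 4393939.4 mm.
Print-move time: 4393939.4 / 114 → 38543.3 s.
Number of layers: 236 / 0.3 → 787 (rounded up).
Z-hop total: 787 × 0.76 → 598.12 s.
Total = 38543.3 + 598.12 = 39141.42 s = 10.87 hours.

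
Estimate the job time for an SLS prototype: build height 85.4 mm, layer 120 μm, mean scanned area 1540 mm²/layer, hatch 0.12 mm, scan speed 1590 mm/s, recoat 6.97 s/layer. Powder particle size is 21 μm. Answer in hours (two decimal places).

Layer count = ceil(85.4 / 0.12) = 712.
Hatch length per layer = 1540 / 0.12, so 12833.3 mm.
Laser time per layer: 12833.3 / 1590 → 8.0713 s.
Layer cycle: 8.0713 + 6.97 → 15.0413 s.
Build time = 712 × 15.0413 = 10709.4056 s = 2.97 hours.

2.97 hours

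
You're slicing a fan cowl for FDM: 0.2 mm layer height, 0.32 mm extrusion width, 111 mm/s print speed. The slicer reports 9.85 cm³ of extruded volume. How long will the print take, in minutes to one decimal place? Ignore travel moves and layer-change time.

Bead cross-section = 0.2 × 0.32 = 0.064 mm².
Total extruded path = 9850/0.064 = 153906.3 mm.
Extrusion time: 153906.3 / 111 → 1386.5 s.
That's 1386.5 s → 23.1 minutes.

23.1 minutes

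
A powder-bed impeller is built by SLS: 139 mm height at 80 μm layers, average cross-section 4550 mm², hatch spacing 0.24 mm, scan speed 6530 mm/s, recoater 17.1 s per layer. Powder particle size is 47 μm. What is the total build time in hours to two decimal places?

9.66 hours

Layer count = ceil(139 / 0.08) = 1738.
Per-layer scan distance = 4550 / 0.24, so 18958.3 mm.
Scan time per layer = 18958.3 / 6530 = 2.9033 s.
Time per layer: 2.9033 + 17.1 → 20.0033 s.
1738 layers × 20.0033 s/layer = 34765.7354 s, i.e. 9.66 hours.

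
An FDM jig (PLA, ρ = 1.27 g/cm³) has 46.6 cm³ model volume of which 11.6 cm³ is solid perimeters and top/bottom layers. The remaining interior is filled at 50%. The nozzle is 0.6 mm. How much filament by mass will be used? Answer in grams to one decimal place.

Interior volume: 46.6 − 11.6 → 35 cm³.
Deposited infill = 0.50 × 35 = 17.5 cm³.
Total printed volume = 11.6 + 17.5, so 29.1 cm³.
Mass = 29.1 × 1.27, so 36.957 g.

37.0 g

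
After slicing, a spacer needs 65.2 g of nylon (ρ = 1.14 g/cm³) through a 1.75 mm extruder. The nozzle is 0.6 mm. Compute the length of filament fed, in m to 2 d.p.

Extruded volume: 65.2/1.14 = 57.193 cm³ (57193 mm³).
Filament cross-section = π × (1.75/2)² = 2.4053 mm².
Length = 57193 / 2.4053 = 23777.91 mm = 23.78 m.

23.78 m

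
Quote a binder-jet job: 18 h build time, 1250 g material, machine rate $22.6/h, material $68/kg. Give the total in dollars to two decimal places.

$491.80

Machine cost = 22.6 × 18, so $406.80.
Material charge = 68 × 1250/1000 = $85.00.
Job cost: 406.80 + 85.00 = $491.80.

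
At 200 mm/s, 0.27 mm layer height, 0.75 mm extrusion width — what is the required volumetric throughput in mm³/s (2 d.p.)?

A = 0.27 × 0.75, so 0.2025 mm².
Q = v·A = 200 × 0.2025 = 40.50 mm³/s.

40.50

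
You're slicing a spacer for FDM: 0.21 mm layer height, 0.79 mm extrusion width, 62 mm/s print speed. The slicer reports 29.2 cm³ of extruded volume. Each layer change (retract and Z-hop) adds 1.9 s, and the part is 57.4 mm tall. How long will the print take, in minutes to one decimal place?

56.0 minutes

Bead cross-section: 0.21 × 0.79 → 0.1659 mm².
Total extruded path = 29200/0.1659 = 176009.6 mm.
Extrusion time = 176009.6 / 62 = 2838.9 s.
Number of layers: 57.4 / 0.21 → 274 (rounded up).
Z-hop total = 274 × 1.9 = 520.6 s.
Altogether 2838.9 + 520.6 = 3359.5 s, i.e. 56.0 minutes.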